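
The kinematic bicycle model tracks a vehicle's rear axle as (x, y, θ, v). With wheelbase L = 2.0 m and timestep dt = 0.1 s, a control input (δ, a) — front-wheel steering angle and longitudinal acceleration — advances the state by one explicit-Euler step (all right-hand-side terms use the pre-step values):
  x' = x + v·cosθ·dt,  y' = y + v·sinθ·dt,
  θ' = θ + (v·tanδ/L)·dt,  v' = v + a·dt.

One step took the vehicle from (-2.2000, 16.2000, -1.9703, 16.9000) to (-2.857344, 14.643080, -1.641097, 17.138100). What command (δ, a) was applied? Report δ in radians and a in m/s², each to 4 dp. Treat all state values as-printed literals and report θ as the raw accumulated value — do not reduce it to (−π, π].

δ = 0.3715, a = 2.3810

a = (v'−v)/dt = (0.238100)/0.1 = 2.3810
Δθ = θ'−θ = 0.329203;  (v·dt/L) = 16.9000·0.1/2.0 = 0.845000
tan δ = Δθ·L/(v·dt) = 0.389589  →  δ = 0.3715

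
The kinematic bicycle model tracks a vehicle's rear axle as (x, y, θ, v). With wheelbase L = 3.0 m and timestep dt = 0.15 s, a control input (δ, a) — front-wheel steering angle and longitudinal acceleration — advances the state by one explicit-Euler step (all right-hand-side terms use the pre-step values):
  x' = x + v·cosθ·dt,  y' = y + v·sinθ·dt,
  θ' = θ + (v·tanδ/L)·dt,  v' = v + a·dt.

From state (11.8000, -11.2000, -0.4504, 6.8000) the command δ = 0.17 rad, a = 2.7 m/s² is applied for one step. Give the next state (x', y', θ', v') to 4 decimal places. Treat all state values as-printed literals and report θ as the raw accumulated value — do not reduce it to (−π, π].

(12.7183, -11.6440, -0.3920, 7.2050)

x' = 11.8000 + 6.8000·cos(-0.4504)·0.15 = 12.7183
y' = -11.2000 + 6.8000·sin(-0.4504)·0.15 = -11.6440
θ' = -0.4504 + (6.8000/3.0)·tan(0.17)·0.15 = -0.3920
v' = 6.8000 + 2.7000·0.15 = 7.2050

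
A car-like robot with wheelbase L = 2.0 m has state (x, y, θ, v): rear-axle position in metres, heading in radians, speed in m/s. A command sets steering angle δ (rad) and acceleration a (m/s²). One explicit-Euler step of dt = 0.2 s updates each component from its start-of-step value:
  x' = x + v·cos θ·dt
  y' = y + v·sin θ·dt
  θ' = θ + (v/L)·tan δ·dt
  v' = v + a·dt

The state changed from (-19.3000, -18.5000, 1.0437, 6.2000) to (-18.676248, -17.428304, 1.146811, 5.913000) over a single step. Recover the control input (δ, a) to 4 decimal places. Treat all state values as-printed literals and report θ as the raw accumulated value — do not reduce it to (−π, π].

a = (v'−v)/dt = (-0.287000)/0.2 = -1.4350
Δθ = θ'−θ = 0.103111;  (v·dt/L) = 6.2000·0.2/2.0 = 0.620000
tan δ = Δθ·L/(v·dt) = 0.166308  →  δ = 0.1648

δ = 0.1648, a = -1.4350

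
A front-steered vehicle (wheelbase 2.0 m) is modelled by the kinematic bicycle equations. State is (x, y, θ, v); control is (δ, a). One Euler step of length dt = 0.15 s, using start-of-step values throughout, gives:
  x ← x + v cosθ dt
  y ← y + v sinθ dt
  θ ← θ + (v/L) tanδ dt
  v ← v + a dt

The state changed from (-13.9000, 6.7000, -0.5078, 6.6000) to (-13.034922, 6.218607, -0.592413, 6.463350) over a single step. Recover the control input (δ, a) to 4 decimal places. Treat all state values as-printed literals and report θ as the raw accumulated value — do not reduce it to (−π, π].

δ = -0.1693, a = -0.9110

a = (v'−v)/dt = (-0.136650)/0.15 = -0.9110
Δθ = θ'−θ = -0.084613;  (v·dt/L) = 6.6000·0.15/2.0 = 0.495000
tan δ = Δθ·L/(v·dt) = -0.170935  →  δ = -0.1693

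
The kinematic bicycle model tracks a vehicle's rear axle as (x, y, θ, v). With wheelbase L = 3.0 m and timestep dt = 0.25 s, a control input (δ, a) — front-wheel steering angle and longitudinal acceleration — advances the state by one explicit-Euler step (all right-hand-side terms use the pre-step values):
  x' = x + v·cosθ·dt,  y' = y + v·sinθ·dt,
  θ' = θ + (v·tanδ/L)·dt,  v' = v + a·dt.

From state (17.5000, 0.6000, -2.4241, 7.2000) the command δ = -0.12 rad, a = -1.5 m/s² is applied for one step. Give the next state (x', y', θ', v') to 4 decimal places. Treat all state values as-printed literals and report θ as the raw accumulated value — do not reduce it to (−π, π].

(16.1438, -0.5835, -2.4964, 6.8250)

x' = 17.5000 + 7.2000·cos(-2.4241)·0.25 = 16.1438
y' = 0.6000 + 7.2000·sin(-2.4241)·0.25 = -0.5835
θ' = -2.4241 + (7.2000/3.0)·tan(-0.12)·0.25 = -2.4964
v' = 7.2000 − 1.5000·0.25 = 6.8250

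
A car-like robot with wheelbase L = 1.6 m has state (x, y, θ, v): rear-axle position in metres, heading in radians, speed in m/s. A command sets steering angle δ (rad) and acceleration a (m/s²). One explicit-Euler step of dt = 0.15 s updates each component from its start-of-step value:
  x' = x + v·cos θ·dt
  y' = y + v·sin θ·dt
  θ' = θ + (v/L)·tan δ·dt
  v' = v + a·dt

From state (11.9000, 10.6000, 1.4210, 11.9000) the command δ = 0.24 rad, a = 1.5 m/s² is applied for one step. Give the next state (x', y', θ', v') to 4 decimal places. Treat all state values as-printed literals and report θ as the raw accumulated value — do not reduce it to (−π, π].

(12.1664, 12.3650, 1.6940, 12.1250)

x' = 11.9000 + 11.9000·cos(1.4210)·0.15 = 12.1664
y' = 10.6000 + 11.9000·sin(1.4210)·0.15 = 12.3650
θ' = 1.4210 + (11.9000/1.6)·tan(0.24)·0.15 = 1.6940
v' = 11.9000 + 1.5000·0.15 = 12.1250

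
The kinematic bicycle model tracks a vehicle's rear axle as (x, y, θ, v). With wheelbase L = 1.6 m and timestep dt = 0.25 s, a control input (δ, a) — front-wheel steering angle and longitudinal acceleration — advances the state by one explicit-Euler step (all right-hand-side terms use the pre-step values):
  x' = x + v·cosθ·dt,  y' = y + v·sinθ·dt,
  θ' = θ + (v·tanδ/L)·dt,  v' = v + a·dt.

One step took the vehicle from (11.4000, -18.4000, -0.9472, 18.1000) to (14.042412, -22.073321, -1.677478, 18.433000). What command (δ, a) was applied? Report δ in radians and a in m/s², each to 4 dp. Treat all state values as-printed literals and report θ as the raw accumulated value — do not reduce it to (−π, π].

a = (v'−v)/dt = (0.333000)/0.25 = 1.3320
Δθ = θ'−θ = -0.730278;  (v·dt/L) = 18.1000·0.25/1.6 = 2.828125
tan δ = Δθ·L/(v·dt) = -0.258220  →  δ = -0.2527

δ = -0.2527, a = 1.3320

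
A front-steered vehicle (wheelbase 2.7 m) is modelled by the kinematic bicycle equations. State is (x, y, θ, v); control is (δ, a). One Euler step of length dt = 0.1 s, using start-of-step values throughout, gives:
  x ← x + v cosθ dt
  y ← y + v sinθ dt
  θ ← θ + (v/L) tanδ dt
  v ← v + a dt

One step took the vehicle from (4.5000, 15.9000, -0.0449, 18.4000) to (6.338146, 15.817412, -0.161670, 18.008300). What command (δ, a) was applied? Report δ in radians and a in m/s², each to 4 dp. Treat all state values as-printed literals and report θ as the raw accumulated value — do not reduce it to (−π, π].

δ = -0.1697, a = -3.9170

a = (v'−v)/dt = (-0.391700)/0.1 = -3.9170
Δθ = θ'−θ = -0.116770;  (v·dt/L) = 18.4000·0.1/2.7 = 0.681481
tan δ = Δθ·L/(v·dt) = -0.171347  →  δ = -0.1697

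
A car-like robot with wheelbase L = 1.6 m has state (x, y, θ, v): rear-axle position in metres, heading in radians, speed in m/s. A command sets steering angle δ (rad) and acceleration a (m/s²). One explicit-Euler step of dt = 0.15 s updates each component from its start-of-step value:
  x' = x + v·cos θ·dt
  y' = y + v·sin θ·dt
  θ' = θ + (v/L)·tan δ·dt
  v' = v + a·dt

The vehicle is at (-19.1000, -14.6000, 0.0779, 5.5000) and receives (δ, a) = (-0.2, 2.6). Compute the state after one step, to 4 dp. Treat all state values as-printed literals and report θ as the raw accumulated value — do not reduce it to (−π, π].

(-18.2775, -14.5358, -0.0266, 5.8900)

x' = -19.1000 + 5.5000·cos(0.0779)·0.15 = -18.2775
y' = -14.6000 + 5.5000·sin(0.0779)·0.15 = -14.5358
θ' = 0.0779 + (5.5000/1.6)·tan(-0.2)·0.15 = -0.0266
v' = 5.5000 + 2.6000·0.15 = 5.8900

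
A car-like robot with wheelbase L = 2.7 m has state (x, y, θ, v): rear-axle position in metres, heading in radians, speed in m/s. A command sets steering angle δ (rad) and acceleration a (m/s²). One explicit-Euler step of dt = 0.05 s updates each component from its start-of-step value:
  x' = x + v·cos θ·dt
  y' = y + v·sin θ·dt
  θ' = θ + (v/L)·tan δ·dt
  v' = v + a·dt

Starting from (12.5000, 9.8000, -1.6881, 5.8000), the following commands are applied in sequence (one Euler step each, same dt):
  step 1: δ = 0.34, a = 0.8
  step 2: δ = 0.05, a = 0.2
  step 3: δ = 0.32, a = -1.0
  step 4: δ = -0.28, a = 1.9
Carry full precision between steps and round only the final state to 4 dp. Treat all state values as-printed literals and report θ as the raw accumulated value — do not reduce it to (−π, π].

after step 1 (δ=0.34, a=0.8): (12.466060, 9.511993, -1.650106, 5.840000)
after step 2 (δ=0.05, a=0.2): (12.442926, 9.220911, -1.644694, 5.850000)
after step 3 (δ=0.32, a=-1.0): (12.421330, 8.929209, -1.608794, 5.800000)
after step 4 (δ=-0.28, a=1.9): (12.410314, 8.639418, -1.639679, 5.895000)

(12.4103, 8.6394, -1.6397, 5.8950)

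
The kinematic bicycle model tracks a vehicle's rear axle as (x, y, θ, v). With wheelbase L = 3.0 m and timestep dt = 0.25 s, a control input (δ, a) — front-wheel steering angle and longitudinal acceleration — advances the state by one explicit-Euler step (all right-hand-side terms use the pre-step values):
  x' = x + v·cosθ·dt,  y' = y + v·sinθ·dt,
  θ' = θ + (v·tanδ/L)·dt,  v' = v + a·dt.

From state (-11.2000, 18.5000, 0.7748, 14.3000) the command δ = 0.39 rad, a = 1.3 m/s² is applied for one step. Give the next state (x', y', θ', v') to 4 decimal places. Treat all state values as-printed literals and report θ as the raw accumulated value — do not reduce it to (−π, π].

x' = -11.2000 + 14.3000·cos(0.7748)·0.25 = -8.6454
y' = 18.5000 + 14.3000·sin(0.7748)·0.25 = 21.0010
θ' = 0.7748 + (14.3000/3.0)·tan(0.39)·0.25 = 1.2646
v' = 14.3000 + 1.3000·0.25 = 14.6250

(-8.6454, 21.0010, 1.2646, 14.6250)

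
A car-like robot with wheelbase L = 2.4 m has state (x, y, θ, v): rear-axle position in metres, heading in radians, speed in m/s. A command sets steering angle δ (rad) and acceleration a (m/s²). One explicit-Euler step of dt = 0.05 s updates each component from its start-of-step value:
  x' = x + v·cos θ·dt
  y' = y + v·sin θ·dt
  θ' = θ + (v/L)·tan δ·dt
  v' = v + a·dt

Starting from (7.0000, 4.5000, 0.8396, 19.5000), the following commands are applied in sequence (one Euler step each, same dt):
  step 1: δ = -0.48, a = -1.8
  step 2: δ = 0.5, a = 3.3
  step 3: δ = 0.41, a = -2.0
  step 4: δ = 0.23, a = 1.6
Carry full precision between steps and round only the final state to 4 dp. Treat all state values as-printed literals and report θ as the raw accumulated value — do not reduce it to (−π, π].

(9.5874, 7.3636, 1.1213, 19.5550)

after step 1 (δ=-0.48, a=-1.8): (7.651067, 5.225767, 0.628102, 19.410000)
after step 2 (δ=0.5, a=3.3): (8.436341, 5.796042, 0.849013, 19.575000)
after step 3 (δ=0.41, a=-2.0): (9.083025, 6.530720, 1.026261, 19.475000)
after step 4 (δ=0.23, a=1.6): (9.587448, 7.363634, 1.121260, 19.555000)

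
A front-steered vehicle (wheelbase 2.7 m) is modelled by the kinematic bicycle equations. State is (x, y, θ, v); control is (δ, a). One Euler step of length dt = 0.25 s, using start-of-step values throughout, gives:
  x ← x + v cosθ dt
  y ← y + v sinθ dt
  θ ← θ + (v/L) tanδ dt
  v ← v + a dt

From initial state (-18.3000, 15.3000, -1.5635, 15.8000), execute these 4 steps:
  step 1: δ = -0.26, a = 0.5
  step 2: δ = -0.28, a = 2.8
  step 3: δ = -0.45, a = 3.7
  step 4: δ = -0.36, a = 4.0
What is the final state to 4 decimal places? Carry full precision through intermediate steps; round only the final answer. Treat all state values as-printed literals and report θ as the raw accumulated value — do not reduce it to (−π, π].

after step 1 (δ=-0.26, a=0.5): (-18.271180, 11.350105, -1.952680, 15.925000)
after step 2 (δ=-0.28, a=2.8): (-19.754867, 7.655647, -2.376689, 16.625000)
after step 3 (δ=-0.45, a=3.7): (-22.753391, 4.777579, -3.120281, 17.550000)
after step 4 (δ=-0.36, a=4.0): (-27.139894, 4.684081, -3.731936, 18.550000)

(-27.1399, 4.6841, -3.7319, 18.5500)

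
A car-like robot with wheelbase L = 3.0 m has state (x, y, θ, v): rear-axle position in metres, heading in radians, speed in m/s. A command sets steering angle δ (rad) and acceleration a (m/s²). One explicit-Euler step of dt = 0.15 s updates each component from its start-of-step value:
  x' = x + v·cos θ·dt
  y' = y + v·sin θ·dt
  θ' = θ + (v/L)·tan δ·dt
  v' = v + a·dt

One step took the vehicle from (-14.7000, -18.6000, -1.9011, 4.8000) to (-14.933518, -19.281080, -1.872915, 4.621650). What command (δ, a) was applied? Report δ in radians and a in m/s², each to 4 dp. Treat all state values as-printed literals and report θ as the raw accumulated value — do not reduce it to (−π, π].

a = (v'−v)/dt = (-0.178350)/0.15 = -1.1890
Δθ = θ'−θ = 0.028185;  (v·dt/L) = 4.8000·0.15/3.0 = 0.240000
tan δ = Δθ·L/(v·dt) = 0.117437  →  δ = 0.1169

δ = 0.1169, a = -1.1890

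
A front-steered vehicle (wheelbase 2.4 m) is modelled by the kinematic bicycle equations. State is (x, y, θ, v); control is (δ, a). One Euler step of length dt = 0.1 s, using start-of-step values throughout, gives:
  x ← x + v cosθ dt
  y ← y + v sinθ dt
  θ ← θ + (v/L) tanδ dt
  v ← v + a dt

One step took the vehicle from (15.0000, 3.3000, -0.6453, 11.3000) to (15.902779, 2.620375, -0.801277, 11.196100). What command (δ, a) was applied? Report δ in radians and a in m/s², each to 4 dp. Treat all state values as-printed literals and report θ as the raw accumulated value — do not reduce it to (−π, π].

δ = -0.3199, a = -1.0390

a = (v'−v)/dt = (-0.103900)/0.1 = -1.0390
Δθ = θ'−θ = -0.155977;  (v·dt/L) = 11.3000·0.1/2.4 = 0.470833
tan δ = Δθ·L/(v·dt) = -0.331279  →  δ = -0.3199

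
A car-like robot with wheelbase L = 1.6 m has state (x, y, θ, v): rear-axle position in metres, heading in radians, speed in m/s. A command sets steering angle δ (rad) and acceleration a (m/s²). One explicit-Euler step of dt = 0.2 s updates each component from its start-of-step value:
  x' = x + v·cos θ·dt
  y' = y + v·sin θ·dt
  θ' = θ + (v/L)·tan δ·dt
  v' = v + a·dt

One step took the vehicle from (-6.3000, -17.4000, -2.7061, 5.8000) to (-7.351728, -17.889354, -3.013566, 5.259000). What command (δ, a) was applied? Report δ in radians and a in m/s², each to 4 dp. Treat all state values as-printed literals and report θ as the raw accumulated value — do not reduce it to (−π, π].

a = (v'−v)/dt = (-0.541000)/0.2 = -2.7050
Δθ = θ'−θ = -0.307466;  (v·dt/L) = 5.8000·0.2/1.6 = 0.725000
tan δ = Δθ·L/(v·dt) = -0.424091  →  δ = -0.4011

δ = -0.4011, a = -2.7050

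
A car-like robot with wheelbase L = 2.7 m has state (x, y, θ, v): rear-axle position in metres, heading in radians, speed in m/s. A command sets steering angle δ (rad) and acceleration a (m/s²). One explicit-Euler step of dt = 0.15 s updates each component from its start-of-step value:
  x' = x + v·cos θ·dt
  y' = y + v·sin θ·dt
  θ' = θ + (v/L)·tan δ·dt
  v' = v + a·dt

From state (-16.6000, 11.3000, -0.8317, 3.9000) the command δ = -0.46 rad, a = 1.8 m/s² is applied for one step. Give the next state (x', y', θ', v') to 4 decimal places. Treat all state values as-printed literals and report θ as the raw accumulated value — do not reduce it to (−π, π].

(-16.2059, 10.8676, -0.9390, 4.1700)

x' = -16.6000 + 3.9000·cos(-0.8317)·0.15 = -16.2059
y' = 11.3000 + 3.9000·sin(-0.8317)·0.15 = 10.8676
θ' = -0.8317 + (3.9000/2.7)·tan(-0.46)·0.15 = -0.9390
v' = 3.9000 + 1.8000·0.15 = 4.1700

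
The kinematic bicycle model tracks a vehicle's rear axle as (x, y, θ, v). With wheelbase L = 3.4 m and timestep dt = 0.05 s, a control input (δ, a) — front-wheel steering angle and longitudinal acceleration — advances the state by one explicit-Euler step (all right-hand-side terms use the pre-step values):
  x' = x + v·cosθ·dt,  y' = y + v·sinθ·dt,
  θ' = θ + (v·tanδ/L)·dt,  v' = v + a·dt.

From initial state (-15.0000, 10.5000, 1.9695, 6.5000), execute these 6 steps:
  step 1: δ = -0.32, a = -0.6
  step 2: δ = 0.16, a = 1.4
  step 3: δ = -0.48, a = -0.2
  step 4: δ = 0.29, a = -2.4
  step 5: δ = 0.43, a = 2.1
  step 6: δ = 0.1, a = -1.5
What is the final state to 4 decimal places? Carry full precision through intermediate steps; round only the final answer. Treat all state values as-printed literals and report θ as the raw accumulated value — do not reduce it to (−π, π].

(-15.7121, 12.3128, 1.9846, 6.4400)

after step 1 (δ=-0.32, a=-0.6): (-15.126173, 10.799509, 1.937823, 6.470000)
after step 2 (δ=0.16, a=1.4): (-15.242258, 11.101463, 1.953178, 6.540000)
after step 3 (δ=-0.48, a=-0.2): (-15.364272, 11.404847, 1.903107, 6.530000)
after step 4 (δ=0.29, a=-2.4): (-15.470786, 11.713484, 1.931764, 6.410000)
after step 5 (δ=0.43, a=2.1): (-15.583980, 12.013330, 1.974996, 6.515000)
after step 6 (δ=0.1, a=-1.5): (-15.712091, 12.312830, 1.984608, 6.440000)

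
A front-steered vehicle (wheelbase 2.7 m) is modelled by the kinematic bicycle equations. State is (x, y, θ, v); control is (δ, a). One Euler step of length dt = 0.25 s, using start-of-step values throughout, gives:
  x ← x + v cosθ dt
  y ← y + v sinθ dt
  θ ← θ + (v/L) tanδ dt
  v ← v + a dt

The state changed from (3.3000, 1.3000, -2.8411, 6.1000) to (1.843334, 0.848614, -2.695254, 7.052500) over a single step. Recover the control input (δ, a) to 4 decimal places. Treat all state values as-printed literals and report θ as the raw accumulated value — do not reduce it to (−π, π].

δ = 0.2527, a = 3.8100

a = (v'−v)/dt = (0.952500)/0.25 = 3.8100
Δθ = θ'−θ = 0.145846;  (v·dt/L) = 6.1000·0.25/2.7 = 0.564815
tan δ = Δθ·L/(v·dt) = 0.258219  →  δ = 0.2527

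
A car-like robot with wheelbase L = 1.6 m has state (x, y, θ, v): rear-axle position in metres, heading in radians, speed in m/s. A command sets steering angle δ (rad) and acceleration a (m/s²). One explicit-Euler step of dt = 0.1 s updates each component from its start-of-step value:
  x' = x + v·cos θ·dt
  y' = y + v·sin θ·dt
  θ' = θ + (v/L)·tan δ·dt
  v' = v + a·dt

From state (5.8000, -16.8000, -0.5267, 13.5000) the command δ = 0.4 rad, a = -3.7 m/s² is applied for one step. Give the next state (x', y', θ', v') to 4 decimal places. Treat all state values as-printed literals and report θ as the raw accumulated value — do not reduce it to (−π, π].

(6.9670, -17.4786, -0.1700, 13.1300)

x' = 5.8000 + 13.5000·cos(-0.5267)·0.1 = 6.9670
y' = -16.8000 + 13.5000·sin(-0.5267)·0.1 = -17.4786
θ' = -0.5267 + (13.5000/1.6)·tan(0.4)·0.1 = -0.1700
v' = 13.5000 − 3.7000·0.1 = 13.1300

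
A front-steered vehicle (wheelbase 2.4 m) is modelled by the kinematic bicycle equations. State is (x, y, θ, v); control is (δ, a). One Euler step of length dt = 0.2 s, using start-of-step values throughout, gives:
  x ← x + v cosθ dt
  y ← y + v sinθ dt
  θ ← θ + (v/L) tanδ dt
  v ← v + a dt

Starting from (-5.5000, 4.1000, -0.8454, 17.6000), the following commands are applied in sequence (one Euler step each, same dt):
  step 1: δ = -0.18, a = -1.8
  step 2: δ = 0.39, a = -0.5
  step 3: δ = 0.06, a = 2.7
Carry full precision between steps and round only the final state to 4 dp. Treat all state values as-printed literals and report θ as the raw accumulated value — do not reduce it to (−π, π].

(1.3333, -3.3341, -0.4359, 17.6800)

after step 1 (δ=-0.18, a=-1.8): (-3.164719, 1.466207, -1.112289, 17.240000)
after step 2 (δ=0.39, a=-0.5): (-1.638598, -1.625663, -0.521740, 17.140000)
after step 3 (δ=0.06, a=2.7): (1.333318, -3.334141, -0.435937, 17.680000)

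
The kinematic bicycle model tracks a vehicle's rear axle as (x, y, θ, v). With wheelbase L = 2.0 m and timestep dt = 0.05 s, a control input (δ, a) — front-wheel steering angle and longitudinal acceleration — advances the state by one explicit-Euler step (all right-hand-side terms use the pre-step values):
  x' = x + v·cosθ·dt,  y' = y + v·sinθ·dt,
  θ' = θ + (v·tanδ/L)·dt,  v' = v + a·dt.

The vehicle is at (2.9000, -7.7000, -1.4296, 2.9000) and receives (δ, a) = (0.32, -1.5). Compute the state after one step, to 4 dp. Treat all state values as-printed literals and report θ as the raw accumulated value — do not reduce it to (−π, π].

x' = 2.9000 + 2.9000·cos(-1.4296)·0.05 = 2.9204
y' = -7.7000 + 2.9000·sin(-1.4296)·0.05 = -7.8436
θ' = -1.4296 + (2.9000/2.0)·tan(0.32)·0.05 = -1.4056
v' = 2.9000 − 1.5000·0.05 = 2.8250

(2.9204, -7.8436, -1.4056, 2.8250)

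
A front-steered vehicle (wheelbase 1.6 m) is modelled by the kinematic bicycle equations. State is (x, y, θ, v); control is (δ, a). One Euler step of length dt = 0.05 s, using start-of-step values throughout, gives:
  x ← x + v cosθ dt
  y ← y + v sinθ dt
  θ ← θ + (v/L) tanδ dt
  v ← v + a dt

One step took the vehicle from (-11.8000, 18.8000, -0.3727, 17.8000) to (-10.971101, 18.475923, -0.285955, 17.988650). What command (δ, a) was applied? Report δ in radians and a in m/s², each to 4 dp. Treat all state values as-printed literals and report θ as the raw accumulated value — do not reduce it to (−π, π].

a = (v'−v)/dt = (0.188650)/0.05 = 3.7730
Δθ = θ'−θ = 0.086745;  (v·dt/L) = 17.8000·0.05/1.6 = 0.556250
tan δ = Δθ·L/(v·dt) = 0.155946  →  δ = 0.1547

δ = 0.1547, a = 3.7730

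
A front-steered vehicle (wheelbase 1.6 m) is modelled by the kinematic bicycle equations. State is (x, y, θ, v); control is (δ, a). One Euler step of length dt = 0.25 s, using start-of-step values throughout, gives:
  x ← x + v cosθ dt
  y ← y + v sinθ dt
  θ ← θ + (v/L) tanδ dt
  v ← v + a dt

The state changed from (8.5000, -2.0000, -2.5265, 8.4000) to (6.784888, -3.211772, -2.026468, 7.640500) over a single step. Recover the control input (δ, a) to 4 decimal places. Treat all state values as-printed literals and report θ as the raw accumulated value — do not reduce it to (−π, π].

δ = 0.3640, a = -3.0380

a = (v'−v)/dt = (-0.759500)/0.25 = -3.0380
Δθ = θ'−θ = 0.500032;  (v·dt/L) = 8.4000·0.25/1.6 = 1.312500
tan δ = Δθ·L/(v·dt) = 0.380977  →  δ = 0.3640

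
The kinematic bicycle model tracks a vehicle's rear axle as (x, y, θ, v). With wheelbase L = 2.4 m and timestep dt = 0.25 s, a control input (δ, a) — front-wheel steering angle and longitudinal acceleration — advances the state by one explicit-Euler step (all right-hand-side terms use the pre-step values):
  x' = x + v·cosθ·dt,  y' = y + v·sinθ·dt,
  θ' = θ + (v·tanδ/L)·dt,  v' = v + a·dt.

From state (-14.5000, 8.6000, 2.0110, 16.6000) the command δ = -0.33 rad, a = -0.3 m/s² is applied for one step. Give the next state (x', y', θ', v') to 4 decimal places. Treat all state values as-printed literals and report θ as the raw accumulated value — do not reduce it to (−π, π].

(-16.2684, 12.3544, 1.4187, 16.5250)

x' = -14.5000 + 16.6000·cos(2.0110)·0.25 = -16.2684
y' = 8.6000 + 16.6000·sin(2.0110)·0.25 = 12.3544
θ' = 2.0110 + (16.6000/2.4)·tan(-0.33)·0.25 = 1.4187
v' = 16.6000 − 0.3000·0.25 = 16.5250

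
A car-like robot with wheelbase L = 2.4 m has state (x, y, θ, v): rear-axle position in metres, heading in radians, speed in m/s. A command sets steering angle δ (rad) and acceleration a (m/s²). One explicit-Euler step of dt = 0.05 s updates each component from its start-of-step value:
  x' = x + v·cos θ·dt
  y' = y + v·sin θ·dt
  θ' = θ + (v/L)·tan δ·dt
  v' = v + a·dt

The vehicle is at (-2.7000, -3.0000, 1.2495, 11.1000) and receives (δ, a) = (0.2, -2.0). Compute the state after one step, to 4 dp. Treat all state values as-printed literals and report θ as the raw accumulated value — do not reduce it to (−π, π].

(-2.5247, -2.4734, 1.2964, 11.0000)

x' = -2.7000 + 11.1000·cos(1.2495)·0.05 = -2.5247
y' = -3.0000 + 11.1000·sin(1.2495)·0.05 = -2.4734
θ' = 1.2495 + (11.1000/2.4)·tan(0.2)·0.05 = 1.2964
v' = 11.1000 − 2.0000·0.05 = 11.0000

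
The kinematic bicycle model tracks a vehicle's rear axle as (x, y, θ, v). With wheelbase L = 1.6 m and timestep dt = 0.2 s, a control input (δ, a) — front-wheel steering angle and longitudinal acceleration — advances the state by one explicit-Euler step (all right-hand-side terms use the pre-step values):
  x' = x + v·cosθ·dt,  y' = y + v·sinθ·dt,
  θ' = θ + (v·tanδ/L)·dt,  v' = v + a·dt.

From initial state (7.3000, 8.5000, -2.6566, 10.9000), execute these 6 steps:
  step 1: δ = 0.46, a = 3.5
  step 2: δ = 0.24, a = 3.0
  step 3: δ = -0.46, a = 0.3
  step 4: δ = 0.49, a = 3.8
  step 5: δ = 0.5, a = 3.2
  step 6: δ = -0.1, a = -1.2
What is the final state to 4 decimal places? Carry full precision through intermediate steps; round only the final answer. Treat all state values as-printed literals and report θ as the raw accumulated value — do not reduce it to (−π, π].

after step 1 (δ=0.46, a=3.5): (5.371401, 7.483680, -1.981551, 11.600000)
after step 2 (δ=0.24, a=3.0): (4.445022, 5.356658, -1.626712, 12.200000)
after step 3 (δ=-0.46, a=0.3): (4.308659, 2.920472, -2.382271, 12.260000)
after step 4 (δ=0.49, a=3.8): (2.530215, 1.232443, -1.564854, 13.020000)
after step 5 (δ=0.5, a=3.2): (2.545690, -1.371511, -0.675747, 13.660000)
after step 6 (δ=-0.1, a=-1.2): (4.677306, -3.080323, -0.847068, 13.420000)

(4.6773, -3.0803, -0.8471, 13.4200)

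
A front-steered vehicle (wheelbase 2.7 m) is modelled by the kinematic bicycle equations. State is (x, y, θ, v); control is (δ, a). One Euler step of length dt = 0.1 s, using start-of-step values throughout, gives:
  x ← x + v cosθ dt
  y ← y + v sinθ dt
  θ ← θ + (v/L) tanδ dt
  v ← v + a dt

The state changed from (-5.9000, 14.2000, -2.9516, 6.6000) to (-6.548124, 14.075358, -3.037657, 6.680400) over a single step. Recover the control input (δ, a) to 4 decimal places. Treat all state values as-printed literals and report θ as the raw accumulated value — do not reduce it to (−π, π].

δ = -0.3385, a = 0.8040

a = (v'−v)/dt = (0.080400)/0.1 = 0.8040
Δθ = θ'−θ = -0.086057;  (v·dt/L) = 6.6000·0.1/2.7 = 0.244444
tan δ = Δθ·L/(v·dt) = -0.352051  →  δ = -0.3385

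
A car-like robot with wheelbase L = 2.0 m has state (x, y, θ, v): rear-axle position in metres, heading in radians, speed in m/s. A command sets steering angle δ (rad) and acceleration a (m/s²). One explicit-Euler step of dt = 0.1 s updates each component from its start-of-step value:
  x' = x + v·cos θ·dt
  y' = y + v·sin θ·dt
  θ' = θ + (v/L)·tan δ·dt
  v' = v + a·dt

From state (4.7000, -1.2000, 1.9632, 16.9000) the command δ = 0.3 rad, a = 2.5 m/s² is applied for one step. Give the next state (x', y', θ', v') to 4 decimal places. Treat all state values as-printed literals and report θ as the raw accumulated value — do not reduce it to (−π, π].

x' = 4.7000 + 16.9000·cos(1.9632)·0.1 = 4.0537
y' = -1.2000 + 16.9000·sin(1.9632)·0.1 = 0.3615
θ' = 1.9632 + (16.9000/2.0)·tan(0.3)·0.1 = 2.2246
v' = 16.9000 + 2.5000·0.1 = 17.1500

(4.0537, 0.3615, 2.2246, 17.1500)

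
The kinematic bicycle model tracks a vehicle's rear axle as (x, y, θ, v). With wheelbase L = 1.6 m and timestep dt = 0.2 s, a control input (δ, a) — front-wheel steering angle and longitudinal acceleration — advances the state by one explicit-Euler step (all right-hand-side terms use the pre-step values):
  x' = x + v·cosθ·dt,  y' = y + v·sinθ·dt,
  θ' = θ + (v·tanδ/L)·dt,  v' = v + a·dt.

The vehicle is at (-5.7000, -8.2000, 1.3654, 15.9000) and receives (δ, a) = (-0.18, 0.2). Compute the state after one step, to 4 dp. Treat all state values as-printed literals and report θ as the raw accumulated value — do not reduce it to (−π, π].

x' = -5.7000 + 15.9000·cos(1.3654)·0.2 = -5.0514
y' = -8.2000 + 15.9000·sin(1.3654)·0.2 = -5.0868
θ' = 1.3654 + (15.9000/1.6)·tan(-0.18)·0.2 = 1.0037
v' = 15.9000 + 0.2000·0.2 = 15.9400

(-5.0514, -5.0868, 1.0037, 15.9400)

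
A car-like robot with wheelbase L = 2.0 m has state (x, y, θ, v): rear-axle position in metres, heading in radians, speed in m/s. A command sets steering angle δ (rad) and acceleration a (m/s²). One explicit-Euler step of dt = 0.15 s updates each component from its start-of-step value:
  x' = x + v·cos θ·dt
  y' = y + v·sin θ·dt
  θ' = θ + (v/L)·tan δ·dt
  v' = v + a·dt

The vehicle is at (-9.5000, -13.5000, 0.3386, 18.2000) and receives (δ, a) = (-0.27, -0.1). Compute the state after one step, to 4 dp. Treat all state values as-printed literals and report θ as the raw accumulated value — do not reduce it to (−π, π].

(-6.9250, -12.5932, -0.0392, 18.1850)

x' = -9.5000 + 18.2000·cos(0.3386)·0.15 = -6.9250
y' = -13.5000 + 18.2000·sin(0.3386)·0.15 = -12.5932
θ' = 0.3386 + (18.2000/2.0)·tan(-0.27)·0.15 = -0.0392
v' = 18.2000 − 0.1000·0.15 = 18.1850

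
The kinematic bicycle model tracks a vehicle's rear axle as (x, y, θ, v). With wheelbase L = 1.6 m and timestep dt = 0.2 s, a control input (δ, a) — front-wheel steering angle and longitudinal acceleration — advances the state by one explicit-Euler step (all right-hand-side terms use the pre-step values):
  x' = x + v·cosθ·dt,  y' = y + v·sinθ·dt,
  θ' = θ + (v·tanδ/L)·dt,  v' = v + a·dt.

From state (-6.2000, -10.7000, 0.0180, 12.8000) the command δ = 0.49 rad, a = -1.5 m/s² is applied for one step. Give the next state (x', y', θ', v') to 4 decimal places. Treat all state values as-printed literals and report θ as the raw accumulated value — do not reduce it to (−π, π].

(-3.6404, -10.6539, 0.8714, 12.5000)

x' = -6.2000 + 12.8000·cos(0.0180)·0.2 = -3.6404
y' = -10.7000 + 12.8000·sin(0.0180)·0.2 = -10.6539
θ' = 0.0180 + (12.8000/1.6)·tan(0.49)·0.2 = 0.8714
v' = 12.8000 − 1.5000·0.2 = 12.5000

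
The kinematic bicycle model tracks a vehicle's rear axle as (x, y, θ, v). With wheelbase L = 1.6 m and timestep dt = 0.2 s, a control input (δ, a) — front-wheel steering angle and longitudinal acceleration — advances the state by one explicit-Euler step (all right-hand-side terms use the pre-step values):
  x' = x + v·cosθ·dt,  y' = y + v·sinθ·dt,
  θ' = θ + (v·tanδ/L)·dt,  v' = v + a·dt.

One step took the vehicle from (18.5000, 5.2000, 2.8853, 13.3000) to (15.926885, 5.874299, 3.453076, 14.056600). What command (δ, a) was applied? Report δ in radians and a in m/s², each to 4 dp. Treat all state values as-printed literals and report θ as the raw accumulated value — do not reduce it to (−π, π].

δ = 0.3291, a = 3.7830

a = (v'−v)/dt = (0.756600)/0.2 = 3.7830
Δθ = θ'−θ = 0.567776;  (v·dt/L) = 13.3000·0.2/1.6 = 1.662500
tan δ = Δθ·L/(v·dt) = 0.341519  →  δ = 0.3291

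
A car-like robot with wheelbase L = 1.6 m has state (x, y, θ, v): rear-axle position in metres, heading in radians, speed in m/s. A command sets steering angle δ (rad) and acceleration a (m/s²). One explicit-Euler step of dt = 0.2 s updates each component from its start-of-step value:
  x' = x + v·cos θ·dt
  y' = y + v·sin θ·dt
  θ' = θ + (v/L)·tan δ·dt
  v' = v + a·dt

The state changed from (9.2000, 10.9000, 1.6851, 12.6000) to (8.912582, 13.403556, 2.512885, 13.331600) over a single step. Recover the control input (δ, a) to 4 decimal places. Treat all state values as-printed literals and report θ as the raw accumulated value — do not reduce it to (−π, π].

δ = 0.4839, a = 3.6580

a = (v'−v)/dt = (0.731600)/0.2 = 3.6580
Δθ = θ'−θ = 0.827785;  (v·dt/L) = 12.6000·0.2/1.6 = 1.575000
tan δ = Δθ·L/(v·dt) = 0.525578  →  δ = 0.4839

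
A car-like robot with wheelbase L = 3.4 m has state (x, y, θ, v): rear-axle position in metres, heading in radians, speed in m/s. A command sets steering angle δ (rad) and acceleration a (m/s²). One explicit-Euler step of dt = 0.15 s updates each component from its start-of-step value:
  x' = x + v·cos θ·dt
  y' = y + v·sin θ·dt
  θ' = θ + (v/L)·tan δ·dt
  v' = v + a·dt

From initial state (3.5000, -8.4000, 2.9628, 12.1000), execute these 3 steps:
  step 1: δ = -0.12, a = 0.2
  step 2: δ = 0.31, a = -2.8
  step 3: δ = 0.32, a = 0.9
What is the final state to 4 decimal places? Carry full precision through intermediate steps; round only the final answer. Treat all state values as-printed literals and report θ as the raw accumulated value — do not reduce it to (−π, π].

(-1.8040, -7.5132, 3.2411, 11.8450)

after step 1 (δ=-0.12, a=0.2): (1.713933, -8.077217, 2.898432, 12.130000)
after step 2 (δ=0.31, a=-2.8): (-0.052041, -7.639134, 3.069854, 11.710000)
after step 3 (δ=0.32, a=0.9): (-1.804023, -7.513233, 3.241056, 11.845000)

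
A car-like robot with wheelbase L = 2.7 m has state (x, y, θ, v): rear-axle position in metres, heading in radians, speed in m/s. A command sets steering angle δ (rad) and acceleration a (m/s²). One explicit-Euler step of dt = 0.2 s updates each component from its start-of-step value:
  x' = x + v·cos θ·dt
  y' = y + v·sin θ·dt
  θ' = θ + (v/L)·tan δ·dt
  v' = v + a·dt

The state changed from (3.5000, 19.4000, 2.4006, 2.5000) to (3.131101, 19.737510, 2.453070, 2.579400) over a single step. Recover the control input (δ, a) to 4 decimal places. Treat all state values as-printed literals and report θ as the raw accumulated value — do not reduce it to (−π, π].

a = (v'−v)/dt = (0.079400)/0.2 = 0.3970
Δθ = θ'−θ = 0.052470;  (v·dt/L) = 2.5000·0.2/2.7 = 0.185185
tan δ = Δθ·L/(v·dt) = 0.283338  →  δ = 0.2761

δ = 0.2761, a = 0.3970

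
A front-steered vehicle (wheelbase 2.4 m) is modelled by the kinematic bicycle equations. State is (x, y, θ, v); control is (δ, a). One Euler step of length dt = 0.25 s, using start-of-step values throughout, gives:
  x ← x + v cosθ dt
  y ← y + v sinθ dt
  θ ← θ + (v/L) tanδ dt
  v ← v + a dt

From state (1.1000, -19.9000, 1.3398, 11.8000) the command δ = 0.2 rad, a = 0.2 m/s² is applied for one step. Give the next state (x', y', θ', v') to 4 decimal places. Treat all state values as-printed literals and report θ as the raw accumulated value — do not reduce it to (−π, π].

x' = 1.1000 + 11.8000·cos(1.3398)·0.25 = 1.7754
y' = -19.9000 + 11.8000·sin(1.3398)·0.25 = -17.0284
θ' = 1.3398 + (11.8000/2.4)·tan(0.2)·0.25 = 1.5890
v' = 11.8000 + 0.2000·0.25 = 11.8500

(1.7754, -17.0284, 1.5890, 11.8500)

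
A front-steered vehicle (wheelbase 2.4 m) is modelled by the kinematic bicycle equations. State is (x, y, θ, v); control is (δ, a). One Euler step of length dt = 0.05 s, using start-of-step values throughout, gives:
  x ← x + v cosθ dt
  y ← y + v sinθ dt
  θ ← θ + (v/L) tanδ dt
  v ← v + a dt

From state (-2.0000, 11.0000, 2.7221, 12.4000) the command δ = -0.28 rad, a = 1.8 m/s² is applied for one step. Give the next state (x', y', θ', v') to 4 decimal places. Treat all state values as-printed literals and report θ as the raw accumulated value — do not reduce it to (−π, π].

x' = -2.0000 + 12.4000·cos(2.7221)·0.05 = -2.5662
y' = 11.0000 + 12.4000·sin(2.7221)·0.05 = 11.2525
θ' = 2.7221 + (12.4000/2.4)·tan(-0.28)·0.05 = 2.6478
v' = 12.4000 + 1.8000·0.05 = 12.4900

(-2.5662, 11.2525, 2.6478, 12.4900)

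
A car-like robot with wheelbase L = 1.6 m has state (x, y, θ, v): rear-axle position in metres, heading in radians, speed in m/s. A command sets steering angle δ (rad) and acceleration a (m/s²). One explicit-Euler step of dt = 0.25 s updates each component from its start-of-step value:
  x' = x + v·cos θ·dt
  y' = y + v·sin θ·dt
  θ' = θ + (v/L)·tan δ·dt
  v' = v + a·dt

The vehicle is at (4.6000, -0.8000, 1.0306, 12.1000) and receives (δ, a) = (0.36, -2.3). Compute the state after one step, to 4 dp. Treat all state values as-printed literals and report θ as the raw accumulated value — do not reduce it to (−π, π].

(6.1558, 1.7943, 1.7422, 11.5250)

x' = 4.6000 + 12.1000·cos(1.0306)·0.25 = 6.1558
y' = -0.8000 + 12.1000·sin(1.0306)·0.25 = 1.7943
θ' = 1.0306 + (12.1000/1.6)·tan(0.36)·0.25 = 1.7422
v' = 12.1000 − 2.3000·0.25 = 11.5250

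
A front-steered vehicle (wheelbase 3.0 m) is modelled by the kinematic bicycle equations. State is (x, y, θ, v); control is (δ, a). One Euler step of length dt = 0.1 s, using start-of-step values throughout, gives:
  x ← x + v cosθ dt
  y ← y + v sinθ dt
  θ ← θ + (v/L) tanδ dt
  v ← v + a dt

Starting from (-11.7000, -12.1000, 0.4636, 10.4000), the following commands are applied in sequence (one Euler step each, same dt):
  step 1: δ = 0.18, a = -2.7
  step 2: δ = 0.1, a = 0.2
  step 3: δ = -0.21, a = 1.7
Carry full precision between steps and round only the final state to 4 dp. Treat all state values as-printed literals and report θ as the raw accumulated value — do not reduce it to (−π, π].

after step 1 (δ=0.18, a=-2.7): (-10.769774, -11.634942, 0.526683, 10.130000)
after step 2 (δ=0.1, a=0.2): (-9.894056, -11.125739, 0.560562, 10.150000)
after step 3 (δ=-0.21, a=1.7): (-9.034396, -10.586101, 0.488449, 10.320000)

(-9.0344, -10.5861, 0.4884, 10.3200)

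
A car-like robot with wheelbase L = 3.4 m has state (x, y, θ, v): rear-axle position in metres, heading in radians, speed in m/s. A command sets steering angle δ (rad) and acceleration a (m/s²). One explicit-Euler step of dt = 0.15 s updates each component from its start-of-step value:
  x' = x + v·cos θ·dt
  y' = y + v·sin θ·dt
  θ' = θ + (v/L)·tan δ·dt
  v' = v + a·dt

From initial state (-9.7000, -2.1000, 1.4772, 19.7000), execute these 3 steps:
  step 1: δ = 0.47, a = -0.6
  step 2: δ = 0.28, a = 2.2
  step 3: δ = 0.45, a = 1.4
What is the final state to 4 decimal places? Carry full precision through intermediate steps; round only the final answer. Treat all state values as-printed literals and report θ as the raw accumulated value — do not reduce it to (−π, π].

after step 1 (δ=0.47, a=-0.6): (-9.423826, 0.842066, 1.918682, 19.610000)
after step 2 (δ=0.28, a=2.2): (-10.426616, 3.607357, 2.167459, 19.940000)
after step 3 (δ=0.45, a=1.4): (-12.107214, 6.081559, 2.592405, 20.150000)

(-12.1072, 6.0816, 2.5924, 20.1500)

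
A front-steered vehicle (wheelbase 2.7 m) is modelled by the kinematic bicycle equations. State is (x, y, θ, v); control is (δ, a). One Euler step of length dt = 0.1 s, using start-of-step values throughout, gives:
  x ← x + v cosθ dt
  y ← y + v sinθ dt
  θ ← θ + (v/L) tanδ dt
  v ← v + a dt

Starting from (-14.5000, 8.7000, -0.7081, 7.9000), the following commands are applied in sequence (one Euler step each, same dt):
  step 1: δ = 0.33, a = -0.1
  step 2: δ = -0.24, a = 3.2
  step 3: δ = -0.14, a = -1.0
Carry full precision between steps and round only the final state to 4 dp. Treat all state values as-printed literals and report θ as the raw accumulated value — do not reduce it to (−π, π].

(-12.6136, 7.2197, -0.7222, 8.1100)

after step 1 (δ=0.33, a=-0.1): (-13.899917, 8.186191, -0.607880, 7.890000)
after step 2 (δ=-0.24, a=3.2): (-13.252258, 7.735570, -0.679391, 8.210000)
after step 3 (δ=-0.14, a=-1.0): (-12.613556, 7.219720, -0.722242, 8.110000)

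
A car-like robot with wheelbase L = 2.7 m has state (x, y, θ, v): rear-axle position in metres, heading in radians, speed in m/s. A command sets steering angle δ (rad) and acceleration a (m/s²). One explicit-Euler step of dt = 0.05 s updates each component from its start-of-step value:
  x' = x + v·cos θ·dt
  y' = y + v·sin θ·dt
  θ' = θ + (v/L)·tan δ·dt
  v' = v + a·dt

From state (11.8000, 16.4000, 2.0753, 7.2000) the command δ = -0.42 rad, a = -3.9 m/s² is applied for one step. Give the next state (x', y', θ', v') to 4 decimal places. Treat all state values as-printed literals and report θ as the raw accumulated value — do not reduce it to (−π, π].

(11.6260, 16.7151, 2.0158, 7.0050)

x' = 11.8000 + 7.2000·cos(2.0753)·0.05 = 11.6260
y' = 16.4000 + 7.2000·sin(2.0753)·0.05 = 16.7151
θ' = 2.0753 + (7.2000/2.7)·tan(-0.42)·0.05 = 2.0158
v' = 7.2000 − 3.9000·0.05 = 7.0050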